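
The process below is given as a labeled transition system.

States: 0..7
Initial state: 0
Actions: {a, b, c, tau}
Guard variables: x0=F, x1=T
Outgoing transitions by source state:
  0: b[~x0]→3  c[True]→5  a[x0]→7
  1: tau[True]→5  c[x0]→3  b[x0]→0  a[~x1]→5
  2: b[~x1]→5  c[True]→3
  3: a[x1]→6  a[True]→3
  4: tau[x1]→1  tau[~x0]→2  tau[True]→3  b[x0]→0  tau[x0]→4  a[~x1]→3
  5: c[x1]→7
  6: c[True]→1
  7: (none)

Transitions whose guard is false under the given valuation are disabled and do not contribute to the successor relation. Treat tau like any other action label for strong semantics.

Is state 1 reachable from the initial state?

11 transition(s) survive guard evaluation.
Layer 0: {0}
Layer 1: {3,5}  cumulative {0,3,5}
Layer 2: {6,7}  cumulative {0,3,5,6,7}
Layer 3: {1}  cumulative {0,1,3,5,6,7}
Reach set: {0,1,3,5,6,7}
Path to 1: b·a·c

Answer: REACHABLE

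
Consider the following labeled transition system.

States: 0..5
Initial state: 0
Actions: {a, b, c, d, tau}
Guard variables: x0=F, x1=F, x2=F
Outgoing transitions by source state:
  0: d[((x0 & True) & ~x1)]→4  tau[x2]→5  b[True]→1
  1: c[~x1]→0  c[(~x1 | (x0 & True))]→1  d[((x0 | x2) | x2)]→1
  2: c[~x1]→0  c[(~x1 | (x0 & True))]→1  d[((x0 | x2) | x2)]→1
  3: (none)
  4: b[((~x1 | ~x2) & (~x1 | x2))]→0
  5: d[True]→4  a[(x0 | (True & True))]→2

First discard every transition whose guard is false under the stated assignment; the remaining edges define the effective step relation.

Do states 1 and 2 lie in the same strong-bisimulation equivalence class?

Refine partition for ~:
  π0 = {{0,1,2,3,4,5}}
  π1 = {{0,4},{1,2},{3},{5}}
  π2 = {{0},{1,2},{3},{4},{5}}
stable after 3 split(s): 5 block(s)
[1]={1,2}  [2]={1,2}

Answer: BISIMILAR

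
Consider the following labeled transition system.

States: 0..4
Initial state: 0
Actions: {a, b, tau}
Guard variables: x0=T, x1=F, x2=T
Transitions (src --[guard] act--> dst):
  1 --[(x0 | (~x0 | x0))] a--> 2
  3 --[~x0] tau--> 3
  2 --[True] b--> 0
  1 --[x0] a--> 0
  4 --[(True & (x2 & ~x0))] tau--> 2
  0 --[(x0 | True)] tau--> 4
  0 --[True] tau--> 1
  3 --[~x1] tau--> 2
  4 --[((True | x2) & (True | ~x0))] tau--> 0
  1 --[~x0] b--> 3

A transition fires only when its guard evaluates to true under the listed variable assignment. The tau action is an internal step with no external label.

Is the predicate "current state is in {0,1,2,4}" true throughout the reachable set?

Safe = {0,1,2,4}
Reachable = {0,1,2,4}
  0: safe
  1: safe
  2: safe
  4: safe

Answer: INVARIANT HOLDS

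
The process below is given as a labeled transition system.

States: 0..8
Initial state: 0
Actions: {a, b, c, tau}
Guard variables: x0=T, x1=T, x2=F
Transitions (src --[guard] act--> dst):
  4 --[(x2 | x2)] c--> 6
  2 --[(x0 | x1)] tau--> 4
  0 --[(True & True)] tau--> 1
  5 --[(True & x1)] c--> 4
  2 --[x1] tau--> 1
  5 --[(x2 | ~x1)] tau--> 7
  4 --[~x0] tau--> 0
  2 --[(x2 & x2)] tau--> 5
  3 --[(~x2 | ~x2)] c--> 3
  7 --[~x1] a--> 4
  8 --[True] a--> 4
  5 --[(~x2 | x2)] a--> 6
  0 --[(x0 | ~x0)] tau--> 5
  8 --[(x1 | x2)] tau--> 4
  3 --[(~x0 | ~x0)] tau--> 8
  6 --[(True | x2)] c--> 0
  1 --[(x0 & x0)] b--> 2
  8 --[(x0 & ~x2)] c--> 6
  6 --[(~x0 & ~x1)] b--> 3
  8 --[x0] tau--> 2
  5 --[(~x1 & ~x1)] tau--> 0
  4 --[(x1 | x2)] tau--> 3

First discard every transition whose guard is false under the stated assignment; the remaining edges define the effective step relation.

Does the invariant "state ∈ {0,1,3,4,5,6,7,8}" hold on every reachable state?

Answer: INVARIANT VIOLATED at state 2

Trace:
Inv-set: {0,1,3,4,5,6,7,8}
Reachable = {0,1,2,3,4,5,6}
  0: safe
  1: safe
  2: outside
  3: safe
  4: safe
  5: safe
  6: safe
witness against invariant: tau·b → 2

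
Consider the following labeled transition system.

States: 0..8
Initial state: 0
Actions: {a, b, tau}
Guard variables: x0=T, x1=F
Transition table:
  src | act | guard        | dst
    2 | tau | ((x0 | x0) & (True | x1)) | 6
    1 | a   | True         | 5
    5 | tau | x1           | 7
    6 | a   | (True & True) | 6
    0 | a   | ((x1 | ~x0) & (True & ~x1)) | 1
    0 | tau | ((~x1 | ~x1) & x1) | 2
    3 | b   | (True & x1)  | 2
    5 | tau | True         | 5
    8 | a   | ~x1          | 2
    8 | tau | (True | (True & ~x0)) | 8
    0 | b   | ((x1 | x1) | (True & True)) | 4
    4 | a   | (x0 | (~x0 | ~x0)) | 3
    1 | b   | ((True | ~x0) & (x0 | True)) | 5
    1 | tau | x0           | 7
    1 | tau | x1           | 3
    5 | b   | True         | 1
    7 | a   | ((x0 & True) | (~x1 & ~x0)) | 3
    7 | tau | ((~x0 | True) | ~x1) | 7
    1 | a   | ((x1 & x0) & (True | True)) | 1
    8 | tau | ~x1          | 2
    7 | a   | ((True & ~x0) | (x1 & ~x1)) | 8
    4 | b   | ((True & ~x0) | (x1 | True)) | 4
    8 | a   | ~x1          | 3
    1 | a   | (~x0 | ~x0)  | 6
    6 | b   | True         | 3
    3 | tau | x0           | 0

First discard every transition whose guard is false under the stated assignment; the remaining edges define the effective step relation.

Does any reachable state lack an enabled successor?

R = {0,3,4}
  0: b→4  [1 exit(s)]
  3: tau→0  [1 exit(s)]
  4: a→3  b→4  [2 exit(s)]

Answer: DEADLOCK-FREE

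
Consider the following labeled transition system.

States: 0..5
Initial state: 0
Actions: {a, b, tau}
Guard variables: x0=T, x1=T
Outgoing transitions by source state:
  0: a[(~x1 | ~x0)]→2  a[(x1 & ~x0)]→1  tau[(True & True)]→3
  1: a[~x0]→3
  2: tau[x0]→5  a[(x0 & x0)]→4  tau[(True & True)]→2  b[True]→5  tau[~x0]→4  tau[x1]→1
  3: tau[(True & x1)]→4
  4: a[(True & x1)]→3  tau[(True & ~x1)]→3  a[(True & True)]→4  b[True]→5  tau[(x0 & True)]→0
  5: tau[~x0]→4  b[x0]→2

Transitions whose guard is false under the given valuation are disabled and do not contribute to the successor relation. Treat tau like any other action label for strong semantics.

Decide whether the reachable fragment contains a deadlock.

Answer: DEADLOCK at state 1

Working:
Reachable = {0,1,2,3,4,5}
  0: tau→3  [1 exit(s)]
  1: ∅  [STUCK]
  2: a→4  b→5  tau→1  tau→2  tau→5  [5 exit(s)]
  3: tau→4  [1 exit(s)]
  4: a→3  a→4  b→5  tau→0  [4 exit(s)]
  5: b→2  [1 exit(s)]
trace reaching 1: tau·tau·b·b·tau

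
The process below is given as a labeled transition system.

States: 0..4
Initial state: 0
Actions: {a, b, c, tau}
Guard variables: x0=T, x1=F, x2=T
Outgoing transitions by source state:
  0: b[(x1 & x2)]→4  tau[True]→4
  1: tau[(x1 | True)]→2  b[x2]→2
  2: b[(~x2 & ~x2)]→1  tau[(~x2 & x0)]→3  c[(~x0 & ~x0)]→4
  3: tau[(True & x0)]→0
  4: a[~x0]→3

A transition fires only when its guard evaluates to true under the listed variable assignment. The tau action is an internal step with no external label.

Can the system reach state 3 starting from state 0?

After dropping false guards: 4 live edges.
L0 = {0}
L1 = {4}  total {0,4}
Reachable = {0,4}

Answer: UNREACHABLE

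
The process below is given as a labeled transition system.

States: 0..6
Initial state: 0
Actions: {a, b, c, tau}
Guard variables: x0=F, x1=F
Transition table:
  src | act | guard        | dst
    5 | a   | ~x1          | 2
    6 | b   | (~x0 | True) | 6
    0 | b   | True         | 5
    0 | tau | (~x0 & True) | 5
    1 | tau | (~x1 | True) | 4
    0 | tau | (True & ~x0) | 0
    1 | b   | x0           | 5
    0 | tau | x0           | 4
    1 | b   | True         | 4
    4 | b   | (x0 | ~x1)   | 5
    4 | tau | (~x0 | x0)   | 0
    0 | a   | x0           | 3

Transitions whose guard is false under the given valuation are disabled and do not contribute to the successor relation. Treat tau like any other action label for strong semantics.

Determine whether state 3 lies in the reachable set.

After dropping false guards: 9 live edges.
Layer 0: {0}
Layer 1: {5}  cumulative {0,5}
Layer 2: {2}  cumulative {0,2,5}
Reach set: {0,2,5}

Answer: UNREACHABLE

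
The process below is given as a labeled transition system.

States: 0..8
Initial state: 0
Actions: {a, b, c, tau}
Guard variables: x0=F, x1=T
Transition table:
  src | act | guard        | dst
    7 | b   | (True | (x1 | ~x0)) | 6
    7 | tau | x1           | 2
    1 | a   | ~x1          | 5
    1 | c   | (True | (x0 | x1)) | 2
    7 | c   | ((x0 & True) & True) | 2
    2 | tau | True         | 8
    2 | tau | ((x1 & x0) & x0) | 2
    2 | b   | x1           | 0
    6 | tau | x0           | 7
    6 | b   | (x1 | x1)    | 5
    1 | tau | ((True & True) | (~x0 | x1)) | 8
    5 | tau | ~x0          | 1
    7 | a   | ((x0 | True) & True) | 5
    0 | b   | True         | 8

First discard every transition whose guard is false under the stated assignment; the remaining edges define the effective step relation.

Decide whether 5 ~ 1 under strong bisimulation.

Compute ~ classes (split until stable):
  P[0] = {{0,1,2,3,4,5,6,7,8}}
  P[1] = {{0,6},{1},{2},{3,4,8},{5},{7}}
  P[2] = {{0},{1},{2},{3,4,8},{5},{6},{7}}
Fixed point at round 3; 7 class(es).
[5]={5}  [1]={1}

Answer: NOT BISIMILAR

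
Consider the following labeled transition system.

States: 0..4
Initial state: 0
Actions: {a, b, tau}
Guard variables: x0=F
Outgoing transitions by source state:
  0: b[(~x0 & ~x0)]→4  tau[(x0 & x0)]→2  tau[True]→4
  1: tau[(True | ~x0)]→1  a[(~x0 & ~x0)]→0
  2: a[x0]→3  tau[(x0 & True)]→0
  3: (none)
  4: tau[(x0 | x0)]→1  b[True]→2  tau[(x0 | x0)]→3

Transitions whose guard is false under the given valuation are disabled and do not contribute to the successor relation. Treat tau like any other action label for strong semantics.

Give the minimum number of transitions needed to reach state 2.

Layered search for 2:
  L0 = {0}
  L1 = {4}
  L2 = {2}
2 enters at depth 2; path b·b

Answer: 2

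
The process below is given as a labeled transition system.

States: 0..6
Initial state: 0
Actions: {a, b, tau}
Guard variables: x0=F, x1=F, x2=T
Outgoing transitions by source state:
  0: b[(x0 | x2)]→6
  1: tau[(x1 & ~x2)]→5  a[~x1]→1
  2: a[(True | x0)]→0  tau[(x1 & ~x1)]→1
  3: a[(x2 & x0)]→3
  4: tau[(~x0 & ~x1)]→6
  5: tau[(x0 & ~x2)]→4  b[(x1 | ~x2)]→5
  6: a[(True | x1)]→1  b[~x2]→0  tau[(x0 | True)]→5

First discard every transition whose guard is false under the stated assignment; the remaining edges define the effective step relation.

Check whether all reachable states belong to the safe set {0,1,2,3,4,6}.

Answer: INVARIANT VIOLATED at state 5

Trace:
Safe = {0,1,2,3,4,6}
Reachable = {0,1,5,6}
  0: ✓
  1: ✓
  5: ✗ unsafe
  6: ✓
counterexample path to 5: b·tau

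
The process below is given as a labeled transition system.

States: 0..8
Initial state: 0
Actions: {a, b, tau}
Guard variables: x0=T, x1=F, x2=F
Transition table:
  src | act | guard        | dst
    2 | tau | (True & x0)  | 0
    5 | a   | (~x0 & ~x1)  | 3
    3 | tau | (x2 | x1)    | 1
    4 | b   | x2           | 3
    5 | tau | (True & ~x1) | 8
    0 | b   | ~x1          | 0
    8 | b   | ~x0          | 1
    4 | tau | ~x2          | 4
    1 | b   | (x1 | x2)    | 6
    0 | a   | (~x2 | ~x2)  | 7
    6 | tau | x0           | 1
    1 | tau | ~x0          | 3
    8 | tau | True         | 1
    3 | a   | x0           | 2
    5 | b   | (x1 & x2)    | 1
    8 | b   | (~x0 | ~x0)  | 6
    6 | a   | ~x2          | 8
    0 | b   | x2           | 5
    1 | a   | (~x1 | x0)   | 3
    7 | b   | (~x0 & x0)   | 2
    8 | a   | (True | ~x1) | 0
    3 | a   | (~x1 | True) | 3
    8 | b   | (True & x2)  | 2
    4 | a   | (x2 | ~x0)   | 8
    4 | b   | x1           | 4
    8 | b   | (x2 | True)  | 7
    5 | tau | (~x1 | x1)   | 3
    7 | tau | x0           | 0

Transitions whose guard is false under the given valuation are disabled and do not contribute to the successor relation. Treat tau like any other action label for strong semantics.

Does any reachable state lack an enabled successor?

Answer: DEADLOCK-FREE

Working:
R = {0,7}
  0: a→7  b→0  [deg 2]
  7: tau→0  [deg 1]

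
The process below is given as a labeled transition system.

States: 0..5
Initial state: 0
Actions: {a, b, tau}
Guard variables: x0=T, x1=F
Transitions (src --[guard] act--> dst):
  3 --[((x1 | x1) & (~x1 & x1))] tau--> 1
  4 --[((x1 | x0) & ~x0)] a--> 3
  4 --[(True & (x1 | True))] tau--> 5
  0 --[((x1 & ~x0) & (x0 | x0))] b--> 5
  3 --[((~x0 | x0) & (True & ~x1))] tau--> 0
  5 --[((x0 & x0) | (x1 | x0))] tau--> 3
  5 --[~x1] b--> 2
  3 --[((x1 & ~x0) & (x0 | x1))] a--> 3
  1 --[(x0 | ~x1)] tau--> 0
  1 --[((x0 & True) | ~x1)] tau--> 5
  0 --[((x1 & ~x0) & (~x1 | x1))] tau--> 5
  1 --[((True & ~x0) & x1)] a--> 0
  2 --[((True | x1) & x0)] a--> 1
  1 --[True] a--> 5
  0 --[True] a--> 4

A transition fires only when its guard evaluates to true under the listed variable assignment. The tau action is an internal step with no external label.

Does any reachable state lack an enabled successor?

R = {0,1,2,3,4,5}
  0: a→4  [1 out]
  1: a→5  tau→0  tau→5  [3 out]
  2: a→1  [1 out]
  3: tau→0  [1 out]
  4: tau→5  [1 out]
  5: b→2  tau→3  [2 out]

Answer: DEADLOCK-FREE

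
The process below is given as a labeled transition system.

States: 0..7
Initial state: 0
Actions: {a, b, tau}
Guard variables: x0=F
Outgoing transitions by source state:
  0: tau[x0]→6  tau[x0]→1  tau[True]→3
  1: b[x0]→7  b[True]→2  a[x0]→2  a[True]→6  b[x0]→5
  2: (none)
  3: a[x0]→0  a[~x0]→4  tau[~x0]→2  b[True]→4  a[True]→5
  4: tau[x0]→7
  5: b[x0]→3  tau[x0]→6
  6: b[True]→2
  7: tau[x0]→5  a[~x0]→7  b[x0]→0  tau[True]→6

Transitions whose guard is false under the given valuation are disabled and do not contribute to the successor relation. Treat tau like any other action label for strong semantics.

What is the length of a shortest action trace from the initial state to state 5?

BFS to 5:
  L0 = {0}
  L1 = {3}
  L2 = {2,4,5}
depth(5)=2, e.g. tau·a

Answer: 2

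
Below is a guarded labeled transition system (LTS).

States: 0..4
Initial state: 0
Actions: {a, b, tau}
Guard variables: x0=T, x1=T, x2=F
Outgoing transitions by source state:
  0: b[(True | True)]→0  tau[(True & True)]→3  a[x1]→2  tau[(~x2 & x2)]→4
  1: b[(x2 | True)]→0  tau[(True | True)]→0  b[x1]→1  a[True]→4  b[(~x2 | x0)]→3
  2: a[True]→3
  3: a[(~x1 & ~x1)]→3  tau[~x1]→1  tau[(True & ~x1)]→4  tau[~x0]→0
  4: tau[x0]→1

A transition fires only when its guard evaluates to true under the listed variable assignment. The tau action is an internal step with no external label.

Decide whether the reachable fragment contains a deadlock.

Answer: DEADLOCK at state 3

Analysis:
Reachable = {0,2,3}
  0: a→2  b→0  tau→3  [deg 3]
  2: a→3  [deg 1]
  3: ∅  [no exit]
trace reaching 3: tau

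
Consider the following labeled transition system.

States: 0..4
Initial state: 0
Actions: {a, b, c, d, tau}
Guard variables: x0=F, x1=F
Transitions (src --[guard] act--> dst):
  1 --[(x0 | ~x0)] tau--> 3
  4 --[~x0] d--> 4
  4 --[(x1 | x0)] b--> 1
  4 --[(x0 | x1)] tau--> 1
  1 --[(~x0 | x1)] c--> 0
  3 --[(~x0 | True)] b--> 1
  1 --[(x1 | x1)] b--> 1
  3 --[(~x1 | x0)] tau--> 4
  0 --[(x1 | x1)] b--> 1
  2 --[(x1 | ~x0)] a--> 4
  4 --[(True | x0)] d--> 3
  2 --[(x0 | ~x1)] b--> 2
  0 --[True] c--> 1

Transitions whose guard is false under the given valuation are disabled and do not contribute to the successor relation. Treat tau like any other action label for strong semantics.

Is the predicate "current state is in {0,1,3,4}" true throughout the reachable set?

Answer: INVARIANT HOLDS

Working:
Allowed set {0,1,3,4}
Reachable = {0,1,3,4}
  0: ok
  1: ok
  3: ok
  4: ok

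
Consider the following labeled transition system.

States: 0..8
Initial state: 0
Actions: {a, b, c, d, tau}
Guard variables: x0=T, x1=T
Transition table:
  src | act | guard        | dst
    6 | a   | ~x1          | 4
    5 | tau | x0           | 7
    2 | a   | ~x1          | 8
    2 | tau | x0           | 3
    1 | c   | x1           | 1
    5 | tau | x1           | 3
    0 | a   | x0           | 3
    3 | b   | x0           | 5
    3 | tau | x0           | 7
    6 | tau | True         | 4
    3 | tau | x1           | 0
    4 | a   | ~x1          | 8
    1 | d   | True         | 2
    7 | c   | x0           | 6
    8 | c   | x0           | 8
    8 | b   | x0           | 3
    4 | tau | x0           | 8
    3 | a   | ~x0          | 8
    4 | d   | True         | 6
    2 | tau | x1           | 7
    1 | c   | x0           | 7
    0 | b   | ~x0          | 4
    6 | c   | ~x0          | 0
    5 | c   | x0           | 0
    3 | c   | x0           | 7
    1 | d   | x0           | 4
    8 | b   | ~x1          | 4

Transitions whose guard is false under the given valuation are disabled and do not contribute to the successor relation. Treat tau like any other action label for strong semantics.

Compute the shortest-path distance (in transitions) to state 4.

BFS to 4:
  depth 0: {0}
  depth 1: {3}
  depth 2: {5,7}
  depth 3: {6}
  depth 4: {4}
first hit 4 at d=4 via a·c·c·tau

Answer: 4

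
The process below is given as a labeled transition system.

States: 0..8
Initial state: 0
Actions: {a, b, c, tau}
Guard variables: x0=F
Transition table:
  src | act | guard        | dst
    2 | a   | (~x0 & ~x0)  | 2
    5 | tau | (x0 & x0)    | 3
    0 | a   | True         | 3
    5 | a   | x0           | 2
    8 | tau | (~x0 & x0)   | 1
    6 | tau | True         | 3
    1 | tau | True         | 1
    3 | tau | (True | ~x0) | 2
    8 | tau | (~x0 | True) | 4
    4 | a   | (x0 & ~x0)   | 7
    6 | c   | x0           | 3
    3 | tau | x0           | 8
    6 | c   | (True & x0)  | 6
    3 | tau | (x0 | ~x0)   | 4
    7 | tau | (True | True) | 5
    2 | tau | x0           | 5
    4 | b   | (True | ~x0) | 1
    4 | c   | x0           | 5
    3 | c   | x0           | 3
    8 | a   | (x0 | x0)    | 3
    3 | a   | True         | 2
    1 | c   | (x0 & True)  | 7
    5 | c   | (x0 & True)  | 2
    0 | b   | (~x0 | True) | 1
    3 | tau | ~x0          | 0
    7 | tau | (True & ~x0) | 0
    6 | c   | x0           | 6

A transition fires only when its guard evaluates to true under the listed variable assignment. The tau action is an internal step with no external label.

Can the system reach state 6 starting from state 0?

Guard filter leaves 13 enabled edge(s).
L0 = {0}
L1 = {1,3}  cumulative {0,1,3}
L2 = {2,4}  cumulative {0,1,2,3,4}
Reach set: {0,1,2,3,4}

Answer: UNREACHABLE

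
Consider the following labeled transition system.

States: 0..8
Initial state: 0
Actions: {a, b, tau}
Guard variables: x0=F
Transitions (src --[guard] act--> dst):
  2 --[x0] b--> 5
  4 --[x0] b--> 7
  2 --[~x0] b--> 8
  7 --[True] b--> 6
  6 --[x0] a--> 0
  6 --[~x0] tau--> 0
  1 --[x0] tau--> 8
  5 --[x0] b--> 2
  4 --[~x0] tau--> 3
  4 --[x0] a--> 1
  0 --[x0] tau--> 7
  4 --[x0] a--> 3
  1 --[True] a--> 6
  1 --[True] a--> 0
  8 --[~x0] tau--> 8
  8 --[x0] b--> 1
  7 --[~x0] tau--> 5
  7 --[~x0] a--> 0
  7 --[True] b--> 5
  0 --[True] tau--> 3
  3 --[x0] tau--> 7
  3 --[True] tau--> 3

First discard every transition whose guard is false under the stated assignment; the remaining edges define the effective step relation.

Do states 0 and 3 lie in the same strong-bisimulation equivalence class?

Bisimulation quotient by refinement:
  round 0: {{0,1,2,3,4,5,6,7,8}}
  round 1: {{0,3,4,6,8},{1},{2},{5},{7}}
Fixed point at round 2; 5 class(es).
class of 0: {0,3,4,6,8}; class of 3: {0,3,4,6,8}

Answer: BISIMILAR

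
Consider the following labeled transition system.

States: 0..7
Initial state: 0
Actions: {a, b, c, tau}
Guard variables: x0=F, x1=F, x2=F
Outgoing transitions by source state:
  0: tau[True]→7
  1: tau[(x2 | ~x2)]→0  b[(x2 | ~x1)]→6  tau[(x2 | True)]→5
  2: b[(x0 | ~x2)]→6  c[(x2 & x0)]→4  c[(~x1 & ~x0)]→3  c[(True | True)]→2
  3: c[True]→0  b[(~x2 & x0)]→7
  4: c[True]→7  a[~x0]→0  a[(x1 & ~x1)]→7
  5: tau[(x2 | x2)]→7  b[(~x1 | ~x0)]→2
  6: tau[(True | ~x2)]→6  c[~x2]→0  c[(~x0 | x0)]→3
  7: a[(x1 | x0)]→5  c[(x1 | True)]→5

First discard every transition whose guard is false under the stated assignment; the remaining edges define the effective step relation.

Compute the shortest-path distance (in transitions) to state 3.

Answer: 4

Analysis:
Breadth-first toward 3:
  Layer 0: {0}
  Layer 1: {7}
  Layer 2: {5}
  Layer 3: {2}
  Layer 4: {3,6}
3 enters at depth 4; path tau·c·b·c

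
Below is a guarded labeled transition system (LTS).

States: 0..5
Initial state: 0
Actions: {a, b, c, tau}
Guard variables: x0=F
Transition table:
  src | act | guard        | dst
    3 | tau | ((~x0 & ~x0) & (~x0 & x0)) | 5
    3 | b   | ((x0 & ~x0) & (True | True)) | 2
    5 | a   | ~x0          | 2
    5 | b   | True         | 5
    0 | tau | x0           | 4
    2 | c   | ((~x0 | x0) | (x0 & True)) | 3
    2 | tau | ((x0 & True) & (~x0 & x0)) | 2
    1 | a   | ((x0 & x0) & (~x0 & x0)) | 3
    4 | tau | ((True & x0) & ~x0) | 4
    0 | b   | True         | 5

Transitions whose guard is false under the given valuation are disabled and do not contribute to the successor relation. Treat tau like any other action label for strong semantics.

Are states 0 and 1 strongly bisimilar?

Bisimulation quotient by refinement:
  P[0] = {{0,1,2,3,4,5}}
  P[1] = {{0},{1,3,4},{2},{5}}
4 equivalence class(es) (converged in 2)
0∈{0}, 1∈{1,3,4}

Answer: NOT BISIMILAR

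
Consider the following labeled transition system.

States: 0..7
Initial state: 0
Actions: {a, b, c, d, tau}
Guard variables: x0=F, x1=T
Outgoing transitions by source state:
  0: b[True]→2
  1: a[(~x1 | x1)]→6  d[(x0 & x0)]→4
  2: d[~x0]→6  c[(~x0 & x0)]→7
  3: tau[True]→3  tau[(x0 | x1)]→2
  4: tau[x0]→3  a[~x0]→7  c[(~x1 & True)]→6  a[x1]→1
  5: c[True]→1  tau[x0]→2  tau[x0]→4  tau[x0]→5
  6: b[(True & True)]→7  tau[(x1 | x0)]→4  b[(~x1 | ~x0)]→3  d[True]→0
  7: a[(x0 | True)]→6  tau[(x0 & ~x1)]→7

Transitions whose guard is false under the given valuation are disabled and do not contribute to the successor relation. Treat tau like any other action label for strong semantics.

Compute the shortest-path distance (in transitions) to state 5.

BFS to 5:
  depth 0: {0}
  depth 1: {2}
  depth 2: {6}
  depth 3: {3,4,7}
  depth 4: {1}
5 never appears.

Answer: UNREACHABLE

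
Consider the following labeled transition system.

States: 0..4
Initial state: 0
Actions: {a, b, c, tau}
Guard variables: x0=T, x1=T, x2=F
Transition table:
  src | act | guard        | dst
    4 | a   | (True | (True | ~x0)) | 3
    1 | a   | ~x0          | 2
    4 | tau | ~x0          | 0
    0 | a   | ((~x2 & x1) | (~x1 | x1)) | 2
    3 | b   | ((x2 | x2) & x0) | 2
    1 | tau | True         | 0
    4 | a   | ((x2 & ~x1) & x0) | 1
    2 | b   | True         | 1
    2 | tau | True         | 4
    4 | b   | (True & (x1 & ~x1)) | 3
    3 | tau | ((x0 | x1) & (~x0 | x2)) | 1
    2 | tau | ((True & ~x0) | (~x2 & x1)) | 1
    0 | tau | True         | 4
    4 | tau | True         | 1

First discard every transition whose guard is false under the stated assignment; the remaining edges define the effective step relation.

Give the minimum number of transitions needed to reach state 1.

Breadth-first toward 1:
  L0 = {0}
  L1 = {2,4}
  L2 = {1,3}
1 enters at depth 2; path a·b

Answer: 2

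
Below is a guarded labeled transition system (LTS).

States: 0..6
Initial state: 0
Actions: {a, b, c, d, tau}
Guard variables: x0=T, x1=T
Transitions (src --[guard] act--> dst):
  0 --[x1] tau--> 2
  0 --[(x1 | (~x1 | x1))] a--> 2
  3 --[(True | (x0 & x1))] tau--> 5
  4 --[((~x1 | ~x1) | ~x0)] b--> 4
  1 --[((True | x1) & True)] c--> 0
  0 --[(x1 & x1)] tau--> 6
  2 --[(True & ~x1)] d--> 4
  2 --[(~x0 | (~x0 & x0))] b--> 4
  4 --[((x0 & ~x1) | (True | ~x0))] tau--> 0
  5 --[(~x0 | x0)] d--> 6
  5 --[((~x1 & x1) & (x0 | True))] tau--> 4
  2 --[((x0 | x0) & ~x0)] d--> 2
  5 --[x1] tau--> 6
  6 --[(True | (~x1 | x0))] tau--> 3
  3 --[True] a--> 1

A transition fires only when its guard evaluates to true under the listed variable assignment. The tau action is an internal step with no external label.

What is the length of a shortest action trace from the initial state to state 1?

Answer: 3

Analysis:
Layered search for 1:
  depth 0: {0}
  depth 1: {2,6}
  depth 2: {3}
  depth 3: {1,5}
depth(1)=3, e.g. tau·tau·a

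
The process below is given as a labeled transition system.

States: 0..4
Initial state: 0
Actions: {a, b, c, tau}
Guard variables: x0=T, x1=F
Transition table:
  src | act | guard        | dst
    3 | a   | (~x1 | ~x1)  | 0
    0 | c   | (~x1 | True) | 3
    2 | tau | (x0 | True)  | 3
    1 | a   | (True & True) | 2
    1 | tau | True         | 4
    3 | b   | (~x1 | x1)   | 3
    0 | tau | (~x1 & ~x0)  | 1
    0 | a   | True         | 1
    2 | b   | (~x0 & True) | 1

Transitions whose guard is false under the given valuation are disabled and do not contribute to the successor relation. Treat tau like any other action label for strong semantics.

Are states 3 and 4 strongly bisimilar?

Answer: NOT BISIMILAR

Trace:
Refine partition for ~:
  π0 = {{0,1,2,3,4}}
  π1 = {{0},{1},{2},{3},{4}}
Fixed point at round 2; 5 class(es).
[3]={3}  [4]={4}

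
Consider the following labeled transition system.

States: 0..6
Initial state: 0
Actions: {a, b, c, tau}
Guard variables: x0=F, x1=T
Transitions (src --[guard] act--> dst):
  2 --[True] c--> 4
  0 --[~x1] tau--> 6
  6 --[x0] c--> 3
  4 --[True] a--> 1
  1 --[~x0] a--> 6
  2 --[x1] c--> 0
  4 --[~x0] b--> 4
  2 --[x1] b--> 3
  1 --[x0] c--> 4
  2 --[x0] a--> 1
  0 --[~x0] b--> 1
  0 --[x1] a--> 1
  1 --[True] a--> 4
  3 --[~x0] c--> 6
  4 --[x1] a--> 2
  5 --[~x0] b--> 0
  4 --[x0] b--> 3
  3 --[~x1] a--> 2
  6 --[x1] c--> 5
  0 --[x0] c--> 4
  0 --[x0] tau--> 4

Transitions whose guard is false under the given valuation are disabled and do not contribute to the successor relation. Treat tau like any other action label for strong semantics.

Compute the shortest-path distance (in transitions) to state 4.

BFS to 4:
  Layer 0: {0}
  Layer 1: {1}
  Layer 2: {4,6}
depth(4)=2, e.g. a·a

Answer: 2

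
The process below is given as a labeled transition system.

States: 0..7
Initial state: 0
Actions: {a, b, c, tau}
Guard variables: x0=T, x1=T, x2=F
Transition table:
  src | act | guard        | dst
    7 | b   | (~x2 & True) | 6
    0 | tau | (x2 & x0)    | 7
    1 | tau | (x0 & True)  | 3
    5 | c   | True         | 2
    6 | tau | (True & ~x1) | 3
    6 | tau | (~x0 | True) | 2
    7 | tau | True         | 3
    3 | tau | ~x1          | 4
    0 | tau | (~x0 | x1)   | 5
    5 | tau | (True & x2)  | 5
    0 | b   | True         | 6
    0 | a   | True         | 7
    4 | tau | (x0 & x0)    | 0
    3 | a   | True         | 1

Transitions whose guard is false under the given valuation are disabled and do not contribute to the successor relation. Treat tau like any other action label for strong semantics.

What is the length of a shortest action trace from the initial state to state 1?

Answer: 3

Working:
Breadth-first toward 1:
  Layer 0: {0}
  Layer 1: {5,6,7}
  Layer 2: {2,3}
  Layer 3: {1}
first hit 1 at d=3 via a·tau·a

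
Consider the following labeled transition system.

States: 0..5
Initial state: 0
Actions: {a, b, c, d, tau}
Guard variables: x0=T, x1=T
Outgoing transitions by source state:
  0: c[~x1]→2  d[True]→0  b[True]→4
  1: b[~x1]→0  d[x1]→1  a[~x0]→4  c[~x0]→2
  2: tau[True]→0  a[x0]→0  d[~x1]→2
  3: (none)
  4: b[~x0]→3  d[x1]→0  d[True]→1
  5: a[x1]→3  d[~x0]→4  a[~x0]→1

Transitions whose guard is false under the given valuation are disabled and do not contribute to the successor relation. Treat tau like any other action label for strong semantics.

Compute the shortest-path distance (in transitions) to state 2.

Answer: UNREACHABLE

Analysis:
Layered search for 2:
  Layer 0: {0}
  Layer 1: {4}
  Layer 2: {1}
2 never appears.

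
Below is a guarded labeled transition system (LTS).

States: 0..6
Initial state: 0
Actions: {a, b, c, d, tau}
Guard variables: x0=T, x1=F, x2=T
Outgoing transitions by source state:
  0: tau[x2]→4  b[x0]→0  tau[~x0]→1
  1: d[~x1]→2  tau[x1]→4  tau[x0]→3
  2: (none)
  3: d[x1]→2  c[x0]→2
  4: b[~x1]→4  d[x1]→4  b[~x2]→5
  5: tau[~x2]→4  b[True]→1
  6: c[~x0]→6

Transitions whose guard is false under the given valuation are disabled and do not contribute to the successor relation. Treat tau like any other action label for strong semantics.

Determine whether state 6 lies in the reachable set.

Answer: UNREACHABLE

Trace:
7 transition(s) survive guard evaluation.
depth 0: {0}
depth 1: {4}  cumulative {0,4}
Reach set: {0,4}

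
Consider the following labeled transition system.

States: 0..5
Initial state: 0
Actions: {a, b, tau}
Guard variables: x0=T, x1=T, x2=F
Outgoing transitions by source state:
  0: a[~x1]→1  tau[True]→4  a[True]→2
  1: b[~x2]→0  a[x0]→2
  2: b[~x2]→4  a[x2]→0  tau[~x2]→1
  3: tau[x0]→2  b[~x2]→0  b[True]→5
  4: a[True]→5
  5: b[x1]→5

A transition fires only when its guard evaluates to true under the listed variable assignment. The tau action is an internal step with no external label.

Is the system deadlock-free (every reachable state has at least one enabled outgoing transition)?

Answer: DEADLOCK-FREE

Working:
R = {0,1,2,4,5}
  0: a→2  tau→4  [2 exit(s)]
  1: a→2  b→0  [2 exit(s)]
  2: b→4  tau→1  [2 exit(s)]
  4: a→5  [1 exit(s)]
  5: b→5  [1 exit(s)]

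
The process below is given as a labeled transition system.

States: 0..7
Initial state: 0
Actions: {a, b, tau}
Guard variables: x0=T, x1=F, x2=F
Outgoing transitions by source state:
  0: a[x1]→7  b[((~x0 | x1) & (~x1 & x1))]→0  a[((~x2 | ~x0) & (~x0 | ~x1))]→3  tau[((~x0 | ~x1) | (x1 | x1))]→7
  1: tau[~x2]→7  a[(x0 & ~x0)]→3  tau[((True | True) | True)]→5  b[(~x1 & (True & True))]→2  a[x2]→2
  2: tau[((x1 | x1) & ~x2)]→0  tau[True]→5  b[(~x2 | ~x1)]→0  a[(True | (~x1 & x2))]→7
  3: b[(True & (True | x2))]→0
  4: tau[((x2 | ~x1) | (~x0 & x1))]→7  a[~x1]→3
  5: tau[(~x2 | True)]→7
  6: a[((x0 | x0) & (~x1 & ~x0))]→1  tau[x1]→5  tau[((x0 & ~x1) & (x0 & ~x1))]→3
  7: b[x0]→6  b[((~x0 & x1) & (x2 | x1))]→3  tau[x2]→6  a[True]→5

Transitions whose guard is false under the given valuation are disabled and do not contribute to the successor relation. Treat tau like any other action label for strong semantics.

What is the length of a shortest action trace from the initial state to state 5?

BFS to 5:
  depth 0: {0}
  depth 1: {3,7}
  depth 2: {5,6}
depth(5)=2, e.g. tau·a

Answer: 2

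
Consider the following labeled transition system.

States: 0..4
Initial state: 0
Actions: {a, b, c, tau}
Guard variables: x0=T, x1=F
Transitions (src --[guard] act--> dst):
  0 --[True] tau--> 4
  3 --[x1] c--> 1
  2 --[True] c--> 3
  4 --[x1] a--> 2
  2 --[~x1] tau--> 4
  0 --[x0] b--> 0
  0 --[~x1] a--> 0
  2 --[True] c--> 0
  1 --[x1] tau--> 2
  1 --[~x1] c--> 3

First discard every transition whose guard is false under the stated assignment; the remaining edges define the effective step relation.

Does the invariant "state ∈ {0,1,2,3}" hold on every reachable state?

Answer: INVARIANT VIOLATED at state 4

Working:
Inv-set: {0,1,2,3}
R = {0,4}
  0: ✓
  4: VIOLATES
witness against invariant: tau → 4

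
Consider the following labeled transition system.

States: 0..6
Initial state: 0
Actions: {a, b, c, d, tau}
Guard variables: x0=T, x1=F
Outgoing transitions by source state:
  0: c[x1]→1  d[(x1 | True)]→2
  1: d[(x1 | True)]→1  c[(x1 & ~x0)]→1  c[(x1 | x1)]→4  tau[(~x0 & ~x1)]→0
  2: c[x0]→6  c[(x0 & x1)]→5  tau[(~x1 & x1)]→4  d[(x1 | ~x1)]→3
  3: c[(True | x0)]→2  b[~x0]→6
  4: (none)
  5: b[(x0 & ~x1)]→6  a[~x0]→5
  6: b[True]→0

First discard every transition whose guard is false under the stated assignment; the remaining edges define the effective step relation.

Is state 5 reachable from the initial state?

Answer: UNREACHABLE

Working:
Guard filter leaves 7 enabled edge(s).
L0 = {0}
L1 = {2}  now seen {0,2}
L2 = {3,6}  now seen {0,2,3,6}
Reachable = {0,2,3,6}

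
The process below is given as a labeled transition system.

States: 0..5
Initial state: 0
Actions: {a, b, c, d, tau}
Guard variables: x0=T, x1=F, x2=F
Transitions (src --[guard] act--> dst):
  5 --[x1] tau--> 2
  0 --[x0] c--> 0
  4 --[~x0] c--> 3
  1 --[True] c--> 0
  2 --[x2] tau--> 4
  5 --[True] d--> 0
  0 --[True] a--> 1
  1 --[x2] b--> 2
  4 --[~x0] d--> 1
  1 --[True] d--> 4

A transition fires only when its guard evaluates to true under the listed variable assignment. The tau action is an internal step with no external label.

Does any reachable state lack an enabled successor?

Reachable = {0,1,4}
  0: a→1  c→0  [2 out]
  1: c→0  d→4  [2 out]
  4: ∅  [no exit]
trace reaching 4: a·d

Answer: DEADLOCK at state 4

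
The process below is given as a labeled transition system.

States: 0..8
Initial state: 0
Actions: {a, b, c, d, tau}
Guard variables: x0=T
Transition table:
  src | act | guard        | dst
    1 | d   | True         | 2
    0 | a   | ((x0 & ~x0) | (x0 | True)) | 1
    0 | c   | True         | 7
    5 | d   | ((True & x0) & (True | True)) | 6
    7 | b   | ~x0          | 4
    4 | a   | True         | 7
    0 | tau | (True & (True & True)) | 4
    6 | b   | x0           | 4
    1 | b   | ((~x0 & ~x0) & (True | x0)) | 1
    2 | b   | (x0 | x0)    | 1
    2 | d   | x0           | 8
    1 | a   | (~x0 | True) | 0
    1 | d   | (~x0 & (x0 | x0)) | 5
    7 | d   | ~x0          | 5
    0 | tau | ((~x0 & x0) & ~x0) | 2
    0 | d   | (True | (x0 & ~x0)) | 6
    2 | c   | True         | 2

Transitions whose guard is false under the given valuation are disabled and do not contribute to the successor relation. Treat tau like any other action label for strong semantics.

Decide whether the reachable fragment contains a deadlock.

Reachable = {0,1,2,4,6,7,8}
  0: a→1  c→7  d→6  tau→4  [4 exit(s)]
  1: a→0  d→2  [2 exit(s)]
  2: b→1  c→2  d→8  [3 exit(s)]
  4: a→7  [1 exit(s)]
  6: b→4  [1 exit(s)]
  7: ∅  [deadlock]
  8: ∅  [deadlock]
witness 7: c

Answer: DEADLOCK at state 7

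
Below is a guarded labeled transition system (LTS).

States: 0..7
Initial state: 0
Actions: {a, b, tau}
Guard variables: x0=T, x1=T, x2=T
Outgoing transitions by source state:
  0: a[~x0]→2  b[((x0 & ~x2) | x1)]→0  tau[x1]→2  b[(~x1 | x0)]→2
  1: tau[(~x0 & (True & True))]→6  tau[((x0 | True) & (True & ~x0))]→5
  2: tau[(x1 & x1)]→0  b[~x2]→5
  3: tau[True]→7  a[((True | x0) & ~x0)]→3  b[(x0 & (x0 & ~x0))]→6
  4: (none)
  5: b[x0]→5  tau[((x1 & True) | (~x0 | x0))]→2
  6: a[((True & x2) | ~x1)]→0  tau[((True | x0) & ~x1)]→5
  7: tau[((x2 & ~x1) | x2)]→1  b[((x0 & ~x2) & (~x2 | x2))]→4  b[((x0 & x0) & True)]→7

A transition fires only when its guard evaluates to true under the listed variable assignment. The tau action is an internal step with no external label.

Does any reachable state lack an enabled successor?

Answer: DEADLOCK-FREE

Trace:
Reachable = {0,2}
  0: b→0  b→2  tau→2  [deg 3]
  2: tau→0  [deg 1]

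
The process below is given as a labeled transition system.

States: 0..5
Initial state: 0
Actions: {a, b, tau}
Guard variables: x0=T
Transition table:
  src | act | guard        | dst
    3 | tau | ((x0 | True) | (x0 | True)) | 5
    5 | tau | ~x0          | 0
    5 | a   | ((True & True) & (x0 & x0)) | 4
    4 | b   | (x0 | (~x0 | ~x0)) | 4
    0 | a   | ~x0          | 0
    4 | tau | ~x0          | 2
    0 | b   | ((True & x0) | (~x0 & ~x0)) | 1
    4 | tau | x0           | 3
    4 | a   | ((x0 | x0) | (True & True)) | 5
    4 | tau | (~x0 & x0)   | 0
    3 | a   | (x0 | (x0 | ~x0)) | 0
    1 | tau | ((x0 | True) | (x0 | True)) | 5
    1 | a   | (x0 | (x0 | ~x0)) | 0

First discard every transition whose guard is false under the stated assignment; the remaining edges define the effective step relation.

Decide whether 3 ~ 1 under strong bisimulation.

Answer: BISIMILAR

Working:
Bisimulation quotient by refinement:
  π0 = {{0,1,2,3,4,5}}
  π1 = {{0},{1,3},{2},{4},{5}}
Fixed point at round 2; 5 class(es).
[3]={1,3}  [1]={1,3}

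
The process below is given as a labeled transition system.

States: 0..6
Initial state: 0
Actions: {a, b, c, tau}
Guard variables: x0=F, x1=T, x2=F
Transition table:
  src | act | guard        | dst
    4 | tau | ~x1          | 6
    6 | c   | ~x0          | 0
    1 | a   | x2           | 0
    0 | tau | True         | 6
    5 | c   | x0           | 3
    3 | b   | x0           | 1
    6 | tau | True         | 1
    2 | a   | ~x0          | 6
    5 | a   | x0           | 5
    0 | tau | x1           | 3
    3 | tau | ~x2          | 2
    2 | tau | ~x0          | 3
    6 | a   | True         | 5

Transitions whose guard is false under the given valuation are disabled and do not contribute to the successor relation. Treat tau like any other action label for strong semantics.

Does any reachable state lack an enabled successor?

Answer: DEADLOCK at state 1

Working:
Reachable = {0,1,2,3,5,6}
  0: tau→3  tau→6  [2 exit(s)]
  1: ∅  [no exit]
  2: a→6  tau→3  [2 exit(s)]
  3: tau→2  [1 exit(s)]
  5: ∅  [no exit]
  6: a→5  c→0  tau→1  [3 exit(s)]
trace reaching 1: tau·tau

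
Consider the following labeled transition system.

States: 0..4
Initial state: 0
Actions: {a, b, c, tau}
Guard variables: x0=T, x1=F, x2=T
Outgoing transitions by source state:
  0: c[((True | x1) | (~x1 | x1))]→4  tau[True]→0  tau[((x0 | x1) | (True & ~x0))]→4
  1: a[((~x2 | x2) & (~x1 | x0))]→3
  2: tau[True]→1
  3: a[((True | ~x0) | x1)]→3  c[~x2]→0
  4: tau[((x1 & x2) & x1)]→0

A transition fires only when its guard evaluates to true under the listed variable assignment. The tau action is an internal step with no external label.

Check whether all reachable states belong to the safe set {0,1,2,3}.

Allowed set {0,1,2,3}
R = {0,4}
  0: ok
  4: VIOLATES
witness against invariant: c → 4

Answer: INVARIANT VIOLATED at state 4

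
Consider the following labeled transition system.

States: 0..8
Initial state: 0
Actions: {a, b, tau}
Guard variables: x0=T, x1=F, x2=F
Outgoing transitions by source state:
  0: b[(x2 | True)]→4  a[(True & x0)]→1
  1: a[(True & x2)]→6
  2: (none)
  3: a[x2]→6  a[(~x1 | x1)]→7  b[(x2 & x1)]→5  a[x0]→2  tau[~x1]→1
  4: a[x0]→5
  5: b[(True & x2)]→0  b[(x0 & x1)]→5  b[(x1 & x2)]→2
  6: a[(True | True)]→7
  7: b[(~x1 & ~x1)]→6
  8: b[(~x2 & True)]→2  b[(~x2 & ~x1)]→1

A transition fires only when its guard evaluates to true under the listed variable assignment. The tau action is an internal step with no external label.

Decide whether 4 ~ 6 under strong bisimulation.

Answer: NOT BISIMILAR

Trace:
Compute ~ classes (split until stable):
  round 0: {{0,1,2,3,4,5,6,7,8}}
  round 1: {{0},{1,2,5},{3},{4,6},{7,8}}
  round 2: {{0},{1,2,5},{3},{4},{6},{7},{8}}
Fixed point at round 3; 7 class(es).
[4]={4}  [6]={6}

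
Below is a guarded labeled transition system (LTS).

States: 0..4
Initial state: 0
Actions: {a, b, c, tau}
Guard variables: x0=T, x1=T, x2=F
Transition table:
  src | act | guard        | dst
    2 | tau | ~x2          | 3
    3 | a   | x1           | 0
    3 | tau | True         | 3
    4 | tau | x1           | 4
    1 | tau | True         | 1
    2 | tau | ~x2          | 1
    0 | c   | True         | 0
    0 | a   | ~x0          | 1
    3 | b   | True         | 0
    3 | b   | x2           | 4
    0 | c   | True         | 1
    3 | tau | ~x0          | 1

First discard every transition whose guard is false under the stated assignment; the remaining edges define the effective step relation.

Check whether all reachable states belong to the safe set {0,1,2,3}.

Allowed set {0,1,2,3}
Reach set: {0,1}
  0: safe
  1: safe

Answer: INVARIANT HOLDS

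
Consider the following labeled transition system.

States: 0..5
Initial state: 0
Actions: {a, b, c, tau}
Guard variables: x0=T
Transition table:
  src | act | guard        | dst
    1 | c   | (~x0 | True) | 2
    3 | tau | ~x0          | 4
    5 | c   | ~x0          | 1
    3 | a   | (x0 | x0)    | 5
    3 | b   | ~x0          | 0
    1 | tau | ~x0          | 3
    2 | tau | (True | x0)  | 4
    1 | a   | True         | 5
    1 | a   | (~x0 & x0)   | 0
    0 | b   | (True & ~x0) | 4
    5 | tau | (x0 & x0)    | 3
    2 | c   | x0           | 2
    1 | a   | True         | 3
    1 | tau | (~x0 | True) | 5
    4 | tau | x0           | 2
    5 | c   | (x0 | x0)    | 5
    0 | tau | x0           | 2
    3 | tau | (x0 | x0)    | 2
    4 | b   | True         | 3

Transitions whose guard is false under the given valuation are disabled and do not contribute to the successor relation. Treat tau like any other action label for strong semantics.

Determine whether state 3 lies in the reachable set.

Answer: REACHABLE

Working:
13 transition(s) survive guard evaluation.
L0 = {0}
L1 = {2}  total {0,2}
L2 = {4}  total {0,2,4}
L3 = {3}  total {0,2,3,4}
L4 = {5}  total {0,2,3,4,5}
Reach set: {0,2,3,4,5}
witness 3: tau·tau·b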